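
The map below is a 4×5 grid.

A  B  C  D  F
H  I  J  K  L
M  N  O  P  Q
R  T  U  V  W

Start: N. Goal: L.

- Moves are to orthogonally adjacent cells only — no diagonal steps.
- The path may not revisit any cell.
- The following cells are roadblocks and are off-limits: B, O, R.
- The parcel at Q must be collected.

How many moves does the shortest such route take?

6

Any route passes through Q somewhere between N and L. Summing Manhattan distances along the two legs (N → Q → L) gives a lower bound of 3 + 1 = 4 moves.
That bound ignores the blocked cells. Measuring each leg by the fewest moves that actually steer around them (N→Q: 5; Q→L: 1) raises the lower bound to 6.
A route of 6 moves exists: N → I → J → K → P → Q → L.
Since 6 matches that lower bound, it is optimal.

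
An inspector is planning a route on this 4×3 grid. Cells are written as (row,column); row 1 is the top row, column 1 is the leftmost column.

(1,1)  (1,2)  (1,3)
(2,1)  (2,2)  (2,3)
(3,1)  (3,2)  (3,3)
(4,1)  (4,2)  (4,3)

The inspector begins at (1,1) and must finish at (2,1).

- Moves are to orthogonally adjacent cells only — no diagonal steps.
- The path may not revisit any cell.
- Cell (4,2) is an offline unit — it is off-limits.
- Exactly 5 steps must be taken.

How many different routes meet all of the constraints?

Need simple routes of exactly 5 moves from (1,1) to (2,1) (Manhattan distance 1, so 2 moves are spent on a detour and 2 undoing it).
Enumerating: (1,1) (1,2) (2,2) (3,2) (3,1) (2,1) | (1,1) (1,2) (1,3) (2,3) (2,2) (2,1).
That gives 2 routes.

2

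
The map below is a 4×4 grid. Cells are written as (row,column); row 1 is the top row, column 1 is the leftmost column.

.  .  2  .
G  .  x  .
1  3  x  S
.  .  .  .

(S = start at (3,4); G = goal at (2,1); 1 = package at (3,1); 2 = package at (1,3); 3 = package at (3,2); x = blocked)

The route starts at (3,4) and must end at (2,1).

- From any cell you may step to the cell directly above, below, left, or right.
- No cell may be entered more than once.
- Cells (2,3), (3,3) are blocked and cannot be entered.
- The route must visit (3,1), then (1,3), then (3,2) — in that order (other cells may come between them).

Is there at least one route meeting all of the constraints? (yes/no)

Ignoring the required order, 2 revisit-free routes from (3,4) to (2,1) pass through all of (3,1), (1,3), and (3,2); the waypoint orders that occur are (1,3) → (3,2) → (3,1) (2) — never (3,1) → (1,3) → (3,2).

no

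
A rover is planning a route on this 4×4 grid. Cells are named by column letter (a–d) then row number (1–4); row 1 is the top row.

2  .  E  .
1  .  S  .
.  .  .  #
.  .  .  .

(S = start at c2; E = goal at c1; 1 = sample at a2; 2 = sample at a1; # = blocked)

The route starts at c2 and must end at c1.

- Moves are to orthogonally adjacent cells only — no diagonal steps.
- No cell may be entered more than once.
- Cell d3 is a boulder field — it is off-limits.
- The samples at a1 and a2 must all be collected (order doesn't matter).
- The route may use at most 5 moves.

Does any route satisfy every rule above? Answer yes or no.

yes

One route that works: c2 → b2 → a2 → a1 → b1 → c1.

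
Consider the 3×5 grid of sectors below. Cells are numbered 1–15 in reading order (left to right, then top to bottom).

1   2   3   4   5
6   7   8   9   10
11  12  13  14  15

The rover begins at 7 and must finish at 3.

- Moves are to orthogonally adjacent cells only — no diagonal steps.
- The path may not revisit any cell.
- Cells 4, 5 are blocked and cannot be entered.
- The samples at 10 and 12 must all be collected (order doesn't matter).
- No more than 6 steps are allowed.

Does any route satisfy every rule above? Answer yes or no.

no

Even ignoring the no-revisit rule, getting from 7 to 3, taking the cheapest ordering 7 → 12 → 10 → 3 needs at least 1 + 4 + 3 = 8 moves (Manhattan distance per leg), which exceeds the 6-move limit.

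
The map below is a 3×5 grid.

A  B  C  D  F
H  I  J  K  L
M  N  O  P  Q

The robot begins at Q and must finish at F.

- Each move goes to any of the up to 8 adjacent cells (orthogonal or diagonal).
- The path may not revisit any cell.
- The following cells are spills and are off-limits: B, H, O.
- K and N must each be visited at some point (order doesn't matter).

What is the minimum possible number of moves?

Any route passes through K and N in some order between Q and F. Summing Chebyshev distances along each leg and taking the cheapest ordering (Q → N → K → F) gives a lower bound of 3 + 2 + 1 = 6 moves.
The shortest route satisfying every rule uses 7 moves: Q → K → C → I → N → J → D → F.
The bound of 6 isn't tight here; checking systematically, no route of length 6 through 6 satisfies every constraint, so 7 is the minimum.

7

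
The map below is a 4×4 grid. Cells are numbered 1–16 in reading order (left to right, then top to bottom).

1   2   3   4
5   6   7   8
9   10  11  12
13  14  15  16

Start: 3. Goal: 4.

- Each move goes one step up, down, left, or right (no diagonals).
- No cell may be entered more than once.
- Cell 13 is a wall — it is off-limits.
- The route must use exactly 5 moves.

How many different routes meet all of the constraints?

Need simple routes of exactly 5 moves from 3 to 4 (Manhattan distance 1, so 2 moves are spent on a detour and 2 undoing it).
Enumerating: 3 7 11 12 8 4 | 3 2 6 7 8 4.
That gives 2 routes.

2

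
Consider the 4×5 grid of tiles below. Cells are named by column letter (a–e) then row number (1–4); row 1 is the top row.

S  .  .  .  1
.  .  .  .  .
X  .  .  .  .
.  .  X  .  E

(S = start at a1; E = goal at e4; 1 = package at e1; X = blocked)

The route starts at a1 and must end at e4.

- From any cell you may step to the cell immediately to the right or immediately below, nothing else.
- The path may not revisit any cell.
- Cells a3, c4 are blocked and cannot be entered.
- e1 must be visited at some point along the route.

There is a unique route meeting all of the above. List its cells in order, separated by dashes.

Moves only go right or down, so the column and row indices never decrease.
Route from a1: 4× right (reaching e1), 3× down (reaching e4) — 7 moves in all.
Check: all required cells visited.

a1 - b1 - c1 - d1 - e1 - e2 - e3 - e4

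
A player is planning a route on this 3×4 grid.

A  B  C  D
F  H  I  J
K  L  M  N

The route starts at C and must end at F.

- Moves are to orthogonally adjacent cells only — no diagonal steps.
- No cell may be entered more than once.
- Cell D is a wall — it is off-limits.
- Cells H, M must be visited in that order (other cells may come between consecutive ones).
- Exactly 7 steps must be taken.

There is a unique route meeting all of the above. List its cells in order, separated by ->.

The waypoints must appear in the order H, M, with no cell reused.
Route from C: left 1 to B, down 1 to H, right 1 to I, down 1 to M, left 2 to K, up 1 to F — 7 moves in all.
Check: order respected (H at step 2, M at step 4); 7 moves as required.

C -> B -> H -> I -> M -> L -> K -> F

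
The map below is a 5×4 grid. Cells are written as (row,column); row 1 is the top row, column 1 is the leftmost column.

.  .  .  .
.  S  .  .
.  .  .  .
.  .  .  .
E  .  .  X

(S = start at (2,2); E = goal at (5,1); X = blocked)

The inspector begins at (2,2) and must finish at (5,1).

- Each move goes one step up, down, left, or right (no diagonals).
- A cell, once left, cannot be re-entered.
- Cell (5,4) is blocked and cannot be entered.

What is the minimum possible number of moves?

The Manhattan distance from (2,2) to (5,1) is |2−5| + |2−1| = 4, so at least 4 moves are needed.
A route of 4 moves achieves this: (2,2) → (3,2) → (4,2) → (5,2) → (5,1).
Since 4 matches the lower bound, it is optimal.

4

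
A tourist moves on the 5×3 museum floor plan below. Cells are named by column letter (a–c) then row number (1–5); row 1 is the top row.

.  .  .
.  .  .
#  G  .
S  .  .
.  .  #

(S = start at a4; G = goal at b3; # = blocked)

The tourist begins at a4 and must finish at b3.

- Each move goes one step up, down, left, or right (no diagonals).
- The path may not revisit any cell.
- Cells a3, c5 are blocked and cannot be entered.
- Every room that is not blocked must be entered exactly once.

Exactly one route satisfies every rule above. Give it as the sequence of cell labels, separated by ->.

a4 -> a5 -> b5 -> b4 -> c4 -> c3 -> c2 -> c1 -> b1 -> a1 -> a2 -> b2 -> b3

Need to visit all 13 open cells exactly once, starting at a4 and ending at b3.
Cell a1 has only two open neighbours (a2 and b1), so the path must pass straight through it: one of those is the cell it's entered from and the other is where it exits.
Route from a4: down to a5, right to b5, up to b4, right to c4, 3× up (reaching c1), 2× left (reaching a1), down to a2, right to b2, down to b3 — 12 moves in all.
Check: all 13 open cells covered.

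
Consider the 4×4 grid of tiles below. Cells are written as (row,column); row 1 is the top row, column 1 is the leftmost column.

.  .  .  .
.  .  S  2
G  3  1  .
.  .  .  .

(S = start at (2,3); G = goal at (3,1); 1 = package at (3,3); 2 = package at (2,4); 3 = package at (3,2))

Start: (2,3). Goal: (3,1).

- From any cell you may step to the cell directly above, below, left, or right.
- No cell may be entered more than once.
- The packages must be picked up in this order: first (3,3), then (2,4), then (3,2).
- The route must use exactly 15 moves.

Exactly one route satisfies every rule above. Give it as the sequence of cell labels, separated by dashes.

The waypoints must appear in the order (3,3), (2,4), (3,2), with no cell reused.
Route from (2,3): 2× down (reaching (4,3)), right to (4,4), 3× up (reaching (1,4)), 3× left (reaching (1,1)), down to (2,1), right to (2,2), 2× down (reaching (4,2)), left to (4,1), up to (3,1) — 15 moves in all.
Check: order respected (1 at step 1, 2 at step 5, 3 at step 12); 15 moves as required.

(2,3) - (3,3) - (4,3) - (4,4) - (3,4) - (2,4) - (1,4) - (1,3) - (1,2) - (1,1) - (2,1) - (2,2) - (3,2) - (4,2) - (4,1) - (3,1)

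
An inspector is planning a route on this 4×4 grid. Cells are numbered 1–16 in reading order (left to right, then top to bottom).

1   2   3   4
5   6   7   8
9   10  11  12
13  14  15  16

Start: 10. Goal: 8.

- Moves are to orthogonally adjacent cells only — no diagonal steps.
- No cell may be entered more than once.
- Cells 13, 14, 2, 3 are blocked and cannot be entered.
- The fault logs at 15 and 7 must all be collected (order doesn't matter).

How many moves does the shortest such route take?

Any route passes through 15 and 7 in some order between 10 and 8. Summing Manhattan distances along each leg and taking the cheapest ordering (10 → 15 → 7 → 8) gives a lower bound of 2 + 2 + 1 = 5 moves.
The shortest route satisfying every rule uses 7 moves: 10 → 6 → 7 → 11 → 15 → 16 → 12 → 8.
The no-revisit rule (legs can't share cells) pushes the minimum above the 5-move bound; an exhaustive check rules out every length from 5 to 6, leaving 7 as the minimum.

7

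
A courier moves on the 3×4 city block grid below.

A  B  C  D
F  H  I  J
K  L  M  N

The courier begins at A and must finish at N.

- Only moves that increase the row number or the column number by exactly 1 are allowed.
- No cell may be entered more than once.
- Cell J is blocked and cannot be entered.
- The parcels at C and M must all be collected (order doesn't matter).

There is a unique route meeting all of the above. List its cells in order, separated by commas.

Moves only go right or down, so the column and row indices never decrease.
Route from A: 2× right (reaching C), 2× down (reaching M), right to N — 5 moves in all.
Check: all required cells visited.

A, B, C, I, M, N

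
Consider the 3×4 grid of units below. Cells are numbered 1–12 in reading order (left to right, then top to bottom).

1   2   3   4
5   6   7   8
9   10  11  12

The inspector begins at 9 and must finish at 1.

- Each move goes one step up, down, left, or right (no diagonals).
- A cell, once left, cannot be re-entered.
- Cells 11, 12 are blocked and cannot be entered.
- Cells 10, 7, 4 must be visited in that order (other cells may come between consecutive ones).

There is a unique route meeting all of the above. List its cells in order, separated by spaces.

9 10 6 7 8 4 3 2 1

The waypoints must appear in the order 10, 7, 4, with no cell reused.
Route from 9: right 1 to 10, up 1 to 6, right 2 to 8, up 1 to 4, left 3 to 1 — 8 moves in all.
Check: order respected (10 at step 1, 7 at step 3, 4 at step 5).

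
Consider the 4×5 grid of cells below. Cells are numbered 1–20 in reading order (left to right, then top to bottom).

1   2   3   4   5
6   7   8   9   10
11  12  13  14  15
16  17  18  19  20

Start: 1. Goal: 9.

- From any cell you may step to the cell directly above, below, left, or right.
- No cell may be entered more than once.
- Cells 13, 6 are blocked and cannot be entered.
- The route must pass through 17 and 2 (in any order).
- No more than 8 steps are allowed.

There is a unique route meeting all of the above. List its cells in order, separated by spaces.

Any route must reach 17 and 2 and still end at 9 within 8 moves, so the order of the required stops is forced.
Route from 1: right 1 to 2, down 3 to 17, right 2 to 19, up 2 to 9 — 8 moves in all.
Check: all required cells visited; 8 ≤ 8 moves.

1 2 7 12 17 18 19 14 9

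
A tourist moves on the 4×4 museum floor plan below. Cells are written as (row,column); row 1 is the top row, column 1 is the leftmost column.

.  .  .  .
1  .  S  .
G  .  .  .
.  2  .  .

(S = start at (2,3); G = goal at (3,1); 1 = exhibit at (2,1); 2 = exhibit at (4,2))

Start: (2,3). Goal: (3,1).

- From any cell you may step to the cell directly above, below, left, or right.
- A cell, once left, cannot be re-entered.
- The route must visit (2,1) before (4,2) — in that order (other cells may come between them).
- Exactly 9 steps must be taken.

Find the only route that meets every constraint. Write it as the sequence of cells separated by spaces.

(2,3) (1,3) (1,2) (1,1) (2,1) (2,2) (3,2) (4,2) (4,1) (3,1)

The waypoints must appear in the order (2,1), (4,2), with no cell reused.
Route from (2,3): up to (1,3), 2× left (reaching (1,1)), down to (2,1), right to (2,2), 2× down (reaching (4,2)), left to (4,1), up to (3,1) — 9 moves in all.
Check: order respected (1 at step 4, 2 at step 7); 9 moves as required.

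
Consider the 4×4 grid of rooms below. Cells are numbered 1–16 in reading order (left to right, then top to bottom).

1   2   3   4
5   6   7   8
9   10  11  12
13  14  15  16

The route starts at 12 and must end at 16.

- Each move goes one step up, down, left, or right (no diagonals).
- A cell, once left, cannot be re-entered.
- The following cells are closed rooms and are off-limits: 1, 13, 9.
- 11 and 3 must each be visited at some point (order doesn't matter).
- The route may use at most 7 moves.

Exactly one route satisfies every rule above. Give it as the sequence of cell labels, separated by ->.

12 -> 8 -> 4 -> 3 -> 7 -> 11 -> 15 -> 16

Any route must reach 11 and 3 and still end at 16 within 7 moves, so the order of the required stops is forced.
Route from 12: 2× up (reaching 4), left to 3, 3× down (reaching 15), right to 16 — 7 moves in all.
Check: all required cells visited; 7 ≤ 7 moves.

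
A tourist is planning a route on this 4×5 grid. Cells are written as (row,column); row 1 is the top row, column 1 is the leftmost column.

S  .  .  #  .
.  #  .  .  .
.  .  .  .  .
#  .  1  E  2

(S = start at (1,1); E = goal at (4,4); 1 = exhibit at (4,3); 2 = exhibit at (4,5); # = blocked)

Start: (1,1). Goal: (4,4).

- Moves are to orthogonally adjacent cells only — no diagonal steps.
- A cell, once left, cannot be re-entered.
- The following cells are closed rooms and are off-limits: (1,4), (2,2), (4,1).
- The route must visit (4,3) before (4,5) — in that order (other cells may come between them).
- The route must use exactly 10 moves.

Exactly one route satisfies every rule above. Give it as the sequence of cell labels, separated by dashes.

The waypoints must appear in the order (4,3), (4,5), with no cell reused.
Route from (1,1): down 2 to (3,1), right 1 to (3,2), down 1 to (4,2), right 1 to (4,3), up 1 to (3,3), right 2 to (3,5), down 1 to (4,5), left 1 to (4,4) — 10 moves in all.
Check: order respected (1 at step 5, 2 at step 9); 10 moves as required.

(1,1) - (2,1) - (3,1) - (3,2) - (4,2) - (4,3) - (3,3) - (3,4) - (3,5) - (4,5) - (4,4)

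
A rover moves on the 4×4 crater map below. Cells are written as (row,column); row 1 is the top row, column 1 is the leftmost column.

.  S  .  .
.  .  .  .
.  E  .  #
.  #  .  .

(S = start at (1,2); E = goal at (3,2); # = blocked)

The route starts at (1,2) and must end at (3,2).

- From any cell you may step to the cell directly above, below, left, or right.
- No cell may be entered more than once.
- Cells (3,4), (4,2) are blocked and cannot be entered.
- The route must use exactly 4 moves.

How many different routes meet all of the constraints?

Need simple routes of exactly 4 moves from (1,2) to (3,2) (Manhattan distance 2, so 1 moves are spent on a detour and 1 undoing it).
Enumerating: (1,2) (2,2) (2,1) (3,1) (3,2) | (1,2) (2,2) (2,3) (3,3) (3,2) | (1,2) (1,1) (2,1) (3,1) (3,2) | (1,2) (1,1) (2,1) (2,2) (3,2) | (1,2) (1,3) (2,3) (3,3) (3,2) | (1,2) (1,3) (2,3) (2,2) (3,2).
That gives 6 routes.

6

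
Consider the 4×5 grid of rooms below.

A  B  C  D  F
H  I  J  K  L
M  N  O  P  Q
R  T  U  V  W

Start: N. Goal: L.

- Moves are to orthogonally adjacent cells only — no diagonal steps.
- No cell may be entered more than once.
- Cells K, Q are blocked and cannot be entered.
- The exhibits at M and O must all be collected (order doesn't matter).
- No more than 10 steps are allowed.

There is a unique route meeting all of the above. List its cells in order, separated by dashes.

N - M - R - T - U - O - J - C - D - F - L

The budget equals the shortest possible length, so every move has to be on a shortest route through the required cells.
Route from N: left 1 to M, down 1 to R, right 2 to U, up 3 to C, right 2 to F, down 1 to L — 10 moves in all.
Check: all required cells visited; 10 ≤ 10 moves.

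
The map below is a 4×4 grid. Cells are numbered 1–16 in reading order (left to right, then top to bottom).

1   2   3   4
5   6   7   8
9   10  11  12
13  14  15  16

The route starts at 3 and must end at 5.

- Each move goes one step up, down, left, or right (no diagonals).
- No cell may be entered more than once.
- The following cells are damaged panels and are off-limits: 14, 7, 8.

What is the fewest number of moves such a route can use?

3

The Manhattan distance from 3 to 5 is |1−2| + |3−1| = 3, so at least 3 moves are needed.
A route of 3 moves achieves this: 3 → 2 → 6 → 5.
Since 3 matches the lower bound, it is optimal.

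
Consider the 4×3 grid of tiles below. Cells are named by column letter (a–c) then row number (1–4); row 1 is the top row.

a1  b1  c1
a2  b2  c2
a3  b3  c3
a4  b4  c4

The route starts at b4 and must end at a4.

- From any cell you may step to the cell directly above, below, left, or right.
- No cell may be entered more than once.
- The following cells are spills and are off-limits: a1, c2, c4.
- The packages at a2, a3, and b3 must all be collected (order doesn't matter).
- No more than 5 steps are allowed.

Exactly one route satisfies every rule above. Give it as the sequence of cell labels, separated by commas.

b4, b3, b2, a2, a3, a4

Any route must reach a2, a3, and b3 and still end at a4 within 5 moves, so the order of the required stops is forced.
Route from b4: 2× up (reaching b2), left to a2, 2× down (reaching a4) — 5 moves in all.
Check: all required cells visited; 5 ≤ 5 moves.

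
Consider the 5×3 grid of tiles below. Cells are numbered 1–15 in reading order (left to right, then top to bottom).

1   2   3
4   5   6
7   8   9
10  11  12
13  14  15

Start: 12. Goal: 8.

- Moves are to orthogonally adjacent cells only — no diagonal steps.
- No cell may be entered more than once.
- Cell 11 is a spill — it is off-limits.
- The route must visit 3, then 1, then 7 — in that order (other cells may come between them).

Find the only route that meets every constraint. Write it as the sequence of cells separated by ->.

12 -> 9 -> 6 -> 3 -> 2 -> 1 -> 4 -> 7 -> 8

The waypoints must appear in the order 3, 1, 7, with no cell reused.
Route from 12: up 3 to 3, left 2 to 1, down 2 to 7, right 1 to 8 — 8 moves in all.
Check: order respected (3 at step 3, 1 at step 5, 7 at step 7).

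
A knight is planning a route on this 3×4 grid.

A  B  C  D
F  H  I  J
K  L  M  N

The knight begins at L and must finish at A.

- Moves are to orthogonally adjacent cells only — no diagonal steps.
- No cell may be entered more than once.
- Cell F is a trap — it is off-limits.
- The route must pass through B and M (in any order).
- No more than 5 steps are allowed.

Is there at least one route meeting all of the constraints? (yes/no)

yes

One route that works: L → M → I → C → B → A.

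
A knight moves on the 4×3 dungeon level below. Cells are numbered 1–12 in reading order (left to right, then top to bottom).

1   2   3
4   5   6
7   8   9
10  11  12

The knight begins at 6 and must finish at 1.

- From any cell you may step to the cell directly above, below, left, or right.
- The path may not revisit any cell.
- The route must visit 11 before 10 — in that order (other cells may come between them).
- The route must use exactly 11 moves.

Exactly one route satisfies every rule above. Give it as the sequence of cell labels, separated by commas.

The waypoints must appear in the order 11, 10, with no cell reused.
Route from 6: up 1 to 3, left 1 to 2, down 2 to 8, right 1 to 9, down 1 to 12, left 2 to 10, up 3 to 1 — 11 moves in all.
Check: order respected (11 at step 7, 10 at step 8); 11 moves as required.

6, 3, 2, 5, 8, 9, 12, 11, 10, 7, 4, 1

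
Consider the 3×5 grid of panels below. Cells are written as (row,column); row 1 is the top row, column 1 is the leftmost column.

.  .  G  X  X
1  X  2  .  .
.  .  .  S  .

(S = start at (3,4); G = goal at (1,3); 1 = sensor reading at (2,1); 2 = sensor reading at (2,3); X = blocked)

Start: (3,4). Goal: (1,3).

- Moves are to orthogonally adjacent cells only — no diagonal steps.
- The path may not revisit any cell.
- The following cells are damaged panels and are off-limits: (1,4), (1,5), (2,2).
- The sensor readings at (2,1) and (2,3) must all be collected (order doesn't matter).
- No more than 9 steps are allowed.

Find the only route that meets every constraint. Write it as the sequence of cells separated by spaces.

(3,4) (2,4) (2,3) (3,3) (3,2) (3,1) (2,1) (1,1) (1,2) (1,3)

The budget equals the shortest possible length, so every move has to be on a shortest route through the required cells.
Route from (3,4): up to (2,4), left to (2,3), down to (3,3), 2× left (reaching (3,1)), 2× up (reaching (1,1)), 2× right (reaching (1,3)) — 9 moves in all.
Check: all required cells visited; 9 ≤ 9 moves.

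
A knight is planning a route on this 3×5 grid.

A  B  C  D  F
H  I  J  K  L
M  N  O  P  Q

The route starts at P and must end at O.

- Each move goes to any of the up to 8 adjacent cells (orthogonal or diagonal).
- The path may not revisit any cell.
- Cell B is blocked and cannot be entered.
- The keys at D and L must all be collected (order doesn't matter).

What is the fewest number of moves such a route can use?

Any route passes through D and L in some order between P and O. Summing Chebyshev distances along each leg and taking the cheapest ordering (P → L → D → O) gives a lower bound of 1 + 1 + 2 = 4 moves.
A route of 4 moves achieves this: P → L → D → J → O.
Since 4 matches the lower bound, it is optimal.

4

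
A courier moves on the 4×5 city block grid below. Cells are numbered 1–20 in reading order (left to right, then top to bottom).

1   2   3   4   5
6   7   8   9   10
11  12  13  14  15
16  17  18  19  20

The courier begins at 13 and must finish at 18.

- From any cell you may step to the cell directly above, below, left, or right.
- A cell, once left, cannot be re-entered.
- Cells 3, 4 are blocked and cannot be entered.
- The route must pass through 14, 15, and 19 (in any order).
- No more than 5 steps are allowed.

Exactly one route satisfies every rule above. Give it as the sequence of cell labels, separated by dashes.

The budget equals the shortest possible length, so every move has to be on a shortest route through the required cells.
Route from 13: 2× right (reaching 15), down to 20, 2× left (reaching 18) — 5 moves in all.
Check: all required cells visited; 5 ≤ 5 moves.

13 - 14 - 15 - 20 - 19 - 18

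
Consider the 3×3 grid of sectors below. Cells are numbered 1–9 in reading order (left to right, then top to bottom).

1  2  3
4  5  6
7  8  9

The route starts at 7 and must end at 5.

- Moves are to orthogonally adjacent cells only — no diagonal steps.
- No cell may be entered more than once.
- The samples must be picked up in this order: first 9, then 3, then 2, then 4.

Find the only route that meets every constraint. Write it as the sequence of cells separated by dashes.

7 - 8 - 9 - 6 - 3 - 2 - 1 - 4 - 5

The waypoints must appear in the order 9, 3, 2, 4, with no cell reused.
Route from 7: right 2 to 9, up 2 to 3, left 2 to 1, down 1 to 4, right 1 to 5 — 8 moves in all.
Check: order respected (9 at step 2, 3 at step 4, 2 at step 5, 4 at step 7).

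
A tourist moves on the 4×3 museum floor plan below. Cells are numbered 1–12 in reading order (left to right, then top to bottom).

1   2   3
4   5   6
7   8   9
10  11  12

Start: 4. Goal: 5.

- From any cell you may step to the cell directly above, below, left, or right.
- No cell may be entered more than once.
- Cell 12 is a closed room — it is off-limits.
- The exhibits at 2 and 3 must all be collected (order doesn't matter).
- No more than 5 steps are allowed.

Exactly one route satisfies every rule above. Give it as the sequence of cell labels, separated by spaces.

4 1 2 3 6 5

The budget equals the shortest possible length, so every move has to be on a shortest route through the required cells.
Route from 4: up to 1, 2× right (reaching 3), down to 6, left to 5 — 5 moves in all.
Check: all required cells visited; 5 ≤ 5 moves.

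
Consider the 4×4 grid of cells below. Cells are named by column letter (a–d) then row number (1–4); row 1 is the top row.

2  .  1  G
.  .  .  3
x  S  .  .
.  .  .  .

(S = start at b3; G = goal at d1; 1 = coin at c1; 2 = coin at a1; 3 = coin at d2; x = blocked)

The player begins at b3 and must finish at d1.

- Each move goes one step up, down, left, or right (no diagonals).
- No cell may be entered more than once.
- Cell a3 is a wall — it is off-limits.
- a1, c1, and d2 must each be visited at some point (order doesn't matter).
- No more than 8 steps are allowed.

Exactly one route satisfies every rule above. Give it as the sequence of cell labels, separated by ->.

The 8-move cap with required stops at a1, c1, d2 leaves no slack for detours.
Route from b3: up 1 to b2, left 1 to a2, up 1 to a1, right 2 to c1, down 1 to c2, right 1 to d2, up 1 to d1 — 8 moves in all.
Check: all required cells visited; 8 ≤ 8 moves.

b3 -> b2 -> a2 -> a1 -> b1 -> c1 -> c2 -> d2 -> d1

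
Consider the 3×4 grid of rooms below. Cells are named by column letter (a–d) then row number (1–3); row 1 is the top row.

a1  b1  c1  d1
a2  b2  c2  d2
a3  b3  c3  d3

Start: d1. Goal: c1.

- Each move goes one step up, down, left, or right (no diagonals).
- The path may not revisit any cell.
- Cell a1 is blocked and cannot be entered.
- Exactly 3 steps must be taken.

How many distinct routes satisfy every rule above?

1

Need simple routes of exactly 3 moves from d1 to c1 (Manhattan distance 1, so 1 moves are spent on a detour and 1 undoing it).
Enumerating: d1 d2 c2 c1.
That gives 1 route.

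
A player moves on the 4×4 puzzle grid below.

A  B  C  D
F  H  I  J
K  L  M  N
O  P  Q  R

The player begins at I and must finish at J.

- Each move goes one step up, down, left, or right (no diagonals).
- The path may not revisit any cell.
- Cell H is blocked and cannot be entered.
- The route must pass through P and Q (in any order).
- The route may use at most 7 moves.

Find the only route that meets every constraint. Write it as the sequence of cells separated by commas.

I, M, L, P, Q, R, N, J

Any route must reach P and Q and still end at J within 7 moves, so the order of the required stops is forced.
Route from I: down to M, left to L, down to P, 2× right (reaching R), 2× up (reaching J) — 7 moves in all.
Check: all required cells visited; 7 ≤ 7 moves.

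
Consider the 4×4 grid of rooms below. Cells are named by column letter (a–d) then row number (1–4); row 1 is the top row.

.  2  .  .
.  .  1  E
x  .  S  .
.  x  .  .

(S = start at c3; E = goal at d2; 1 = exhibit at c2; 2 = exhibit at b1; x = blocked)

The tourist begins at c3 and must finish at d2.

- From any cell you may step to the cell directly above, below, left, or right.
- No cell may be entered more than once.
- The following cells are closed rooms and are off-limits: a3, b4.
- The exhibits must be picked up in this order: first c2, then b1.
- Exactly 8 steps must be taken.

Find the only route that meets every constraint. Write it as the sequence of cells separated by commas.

The waypoints must appear in the order c2, b1, with no cell reused.
Route from c3: up to c2, 2× left (reaching a2), up to a1, 3× right (reaching d1), down to d2 — 8 moves in all.
Check: order respected (1 at step 1, 2 at step 5); 8 moves as required.

c3, c2, b2, a2, a1, b1, c1, d1, d2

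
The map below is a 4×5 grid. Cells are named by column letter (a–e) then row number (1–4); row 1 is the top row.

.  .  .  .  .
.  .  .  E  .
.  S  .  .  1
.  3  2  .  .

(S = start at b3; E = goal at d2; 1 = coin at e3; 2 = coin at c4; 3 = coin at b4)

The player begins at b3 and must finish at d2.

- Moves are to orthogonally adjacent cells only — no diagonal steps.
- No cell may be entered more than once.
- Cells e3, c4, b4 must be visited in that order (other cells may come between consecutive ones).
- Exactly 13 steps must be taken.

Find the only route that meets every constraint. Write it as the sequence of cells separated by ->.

b3 -> c3 -> d3 -> e3 -> e4 -> d4 -> c4 -> b4 -> a4 -> a3 -> a2 -> b2 -> c2 -> d2

The waypoints must appear in the order e3, c4, b4, with no cell reused.
Route from b3: 3× right (reaching e3), down to e4, 4× left (reaching a4), 2× up (reaching a2), 3× right (reaching d2) — 13 moves in all.
Check: order respected (1 at step 3, 2 at step 6, 3 at step 7); 13 moves as required.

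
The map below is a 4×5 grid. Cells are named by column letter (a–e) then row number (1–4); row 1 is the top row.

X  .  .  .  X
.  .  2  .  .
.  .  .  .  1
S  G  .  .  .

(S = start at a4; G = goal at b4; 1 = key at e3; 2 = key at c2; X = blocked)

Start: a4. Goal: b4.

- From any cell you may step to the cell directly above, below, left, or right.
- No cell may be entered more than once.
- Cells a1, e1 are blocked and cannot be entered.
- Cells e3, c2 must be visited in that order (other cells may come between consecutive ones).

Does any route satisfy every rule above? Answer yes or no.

no

Ignoring the required order, 70 revisit-free routes from a4 to b4 pass through all of e3 and c2; the waypoint orders that occur are c2 → e3 (70) — never e3 → c2.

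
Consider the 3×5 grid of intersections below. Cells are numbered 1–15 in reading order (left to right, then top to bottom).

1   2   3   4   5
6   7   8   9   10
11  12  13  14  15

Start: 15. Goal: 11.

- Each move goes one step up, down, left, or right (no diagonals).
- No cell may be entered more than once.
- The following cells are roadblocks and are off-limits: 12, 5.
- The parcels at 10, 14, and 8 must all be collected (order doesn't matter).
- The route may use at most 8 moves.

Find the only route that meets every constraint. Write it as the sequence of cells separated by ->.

The budget equals the shortest possible length, so every move has to be on a shortest route through the required cells.
Route from 15: up 1 to 10, left 1 to 9, down 1 to 14, left 1 to 13, up 1 to 8, left 2 to 6, down 1 to 11 — 8 moves in all.
Check: all required cells visited; 8 ≤ 8 moves.

15 -> 10 -> 9 -> 14 -> 13 -> 8 -> 7 -> 6 -> 11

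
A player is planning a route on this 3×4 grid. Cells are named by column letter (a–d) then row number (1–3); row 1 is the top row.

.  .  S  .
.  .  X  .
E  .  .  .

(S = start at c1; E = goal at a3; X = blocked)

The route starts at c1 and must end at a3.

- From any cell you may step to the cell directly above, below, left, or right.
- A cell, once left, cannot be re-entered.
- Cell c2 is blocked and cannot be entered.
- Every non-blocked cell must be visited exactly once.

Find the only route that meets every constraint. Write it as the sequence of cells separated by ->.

c1 -> d1 -> d2 -> d3 -> c3 -> b3 -> b2 -> b1 -> a1 -> a2 -> a3

Need to visit all 11 open cells exactly once, starting at c1 and ending at a3.
Route from c1: right 1 to d1, down 2 to d3, left 2 to b3, up 2 to b1, left 1 to a1, down 2 to a3 — 10 moves in all.
Check: all 11 open cells covered.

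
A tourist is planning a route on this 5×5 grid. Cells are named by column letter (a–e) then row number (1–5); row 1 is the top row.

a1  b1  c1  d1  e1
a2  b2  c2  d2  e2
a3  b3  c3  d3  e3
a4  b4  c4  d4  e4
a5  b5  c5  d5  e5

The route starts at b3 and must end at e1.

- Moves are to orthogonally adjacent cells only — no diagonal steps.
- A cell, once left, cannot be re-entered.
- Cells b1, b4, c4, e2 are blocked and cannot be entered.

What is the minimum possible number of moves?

5

The Manhattan distance from b3 to e1 is |3−1| + |2−5| = 5, so at least 5 moves are needed.
A route of 5 moves achieves this: b3 → b2 → c2 → c1 → d1 → e1.
Since 5 matches the lower bound, it is optimal.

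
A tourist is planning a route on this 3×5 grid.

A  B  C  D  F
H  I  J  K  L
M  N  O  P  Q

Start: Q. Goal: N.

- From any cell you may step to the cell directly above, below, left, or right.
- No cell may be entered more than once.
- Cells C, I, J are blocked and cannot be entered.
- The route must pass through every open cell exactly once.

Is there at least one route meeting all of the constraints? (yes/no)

Cell B has only one open neighbour but is neither the start nor the goal, so a Hamiltonian route would have to both enter and leave it through the same neighbour — impossible without revisiting.

no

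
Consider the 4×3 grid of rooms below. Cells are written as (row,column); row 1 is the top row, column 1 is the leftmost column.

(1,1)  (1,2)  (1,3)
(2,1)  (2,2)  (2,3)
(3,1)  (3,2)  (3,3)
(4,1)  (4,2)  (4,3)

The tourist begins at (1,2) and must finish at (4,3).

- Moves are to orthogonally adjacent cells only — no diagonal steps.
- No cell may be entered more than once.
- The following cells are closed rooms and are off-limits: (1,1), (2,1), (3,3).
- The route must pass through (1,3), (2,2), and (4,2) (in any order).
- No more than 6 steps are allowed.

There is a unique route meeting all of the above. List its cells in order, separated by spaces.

(1,2) (1,3) (2,3) (2,2) (3,2) (4,2) (4,3)

Any route must reach (1,3), (2,2), and (4,2) and still end at (4,3) within 6 moves, so the order of the required stops is forced.
Route from (1,2): right 1 to (1,3), down 1 to (2,3), left 1 to (2,2), down 2 to (4,2), right 1 to (4,3) — 6 moves in all.
Check: all required cells visited; 6 ≤ 6 moves.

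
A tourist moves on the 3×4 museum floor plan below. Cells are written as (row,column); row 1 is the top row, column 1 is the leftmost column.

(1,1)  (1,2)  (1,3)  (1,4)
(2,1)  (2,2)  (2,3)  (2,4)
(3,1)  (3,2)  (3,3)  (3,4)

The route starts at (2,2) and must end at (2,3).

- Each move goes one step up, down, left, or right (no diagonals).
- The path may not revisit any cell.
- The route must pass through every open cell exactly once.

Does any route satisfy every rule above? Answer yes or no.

One route that works: (2,2) → (1,2) → (1,1) → (2,1) → (3,1) → (3,2) → (3,3) → (3,4) → (2,4) → (1,4) → (1,3) → (2,3).

yes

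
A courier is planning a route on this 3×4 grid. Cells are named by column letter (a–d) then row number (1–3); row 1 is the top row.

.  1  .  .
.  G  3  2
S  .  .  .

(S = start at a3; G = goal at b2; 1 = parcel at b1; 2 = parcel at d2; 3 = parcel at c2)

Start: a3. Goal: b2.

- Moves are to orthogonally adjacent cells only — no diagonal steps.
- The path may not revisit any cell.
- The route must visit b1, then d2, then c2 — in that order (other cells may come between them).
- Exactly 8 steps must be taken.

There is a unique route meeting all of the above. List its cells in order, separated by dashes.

a3 - a2 - a1 - b1 - c1 - d1 - d2 - c2 - b2

The waypoints must appear in the order b1, d2, c2, with no cell reused.
Route from a3: 2× up (reaching a1), 3× right (reaching d1), down to d2, 2× left (reaching b2) — 8 moves in all.
Check: order respected (1 at step 3, 2 at step 6, 3 at step 7); 8 moves as required.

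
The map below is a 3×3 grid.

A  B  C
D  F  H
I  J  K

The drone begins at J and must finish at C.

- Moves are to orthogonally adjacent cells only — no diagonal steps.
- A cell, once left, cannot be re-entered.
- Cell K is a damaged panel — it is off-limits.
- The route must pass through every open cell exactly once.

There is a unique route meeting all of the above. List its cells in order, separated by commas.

Need to visit all 8 open cells exactly once, starting at J and ending at C.
Cell I has only two open neighbours (D and J), so the path must pass straight through it: one of those is the cell it's entered from and the other is where it exits.
Route from J: left 1 to I, up 2 to A, right 1 to B, down 1 to F, right 1 to H, up 1 to C — 7 moves in all.
Check: all 8 open cells covered.

J, I, D, A, B, F, H, C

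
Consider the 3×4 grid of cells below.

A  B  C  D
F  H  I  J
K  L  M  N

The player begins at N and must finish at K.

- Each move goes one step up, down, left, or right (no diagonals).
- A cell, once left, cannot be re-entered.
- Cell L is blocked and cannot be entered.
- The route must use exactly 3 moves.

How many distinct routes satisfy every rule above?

0

Need simple routes of exactly 3 moves from N to K (Manhattan distance 3, so 0 moves are spent on a detour and 0 undoing it).
No route satisfies every constraint, so the count is 0.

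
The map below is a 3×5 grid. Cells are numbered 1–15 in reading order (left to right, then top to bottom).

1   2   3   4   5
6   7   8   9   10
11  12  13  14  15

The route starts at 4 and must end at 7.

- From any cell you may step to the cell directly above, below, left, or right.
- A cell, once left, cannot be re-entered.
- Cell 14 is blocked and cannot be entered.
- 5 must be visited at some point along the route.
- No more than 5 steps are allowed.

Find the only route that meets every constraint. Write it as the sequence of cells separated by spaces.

The budget equals the shortest possible length, so every move has to be on a shortest route through the required cells.
Route from 4: right to 5, down to 10, 3× left (reaching 7) — 5 moves in all.
Check: all required cells visited; 5 ≤ 5 moves.

4 5 10 9 8 7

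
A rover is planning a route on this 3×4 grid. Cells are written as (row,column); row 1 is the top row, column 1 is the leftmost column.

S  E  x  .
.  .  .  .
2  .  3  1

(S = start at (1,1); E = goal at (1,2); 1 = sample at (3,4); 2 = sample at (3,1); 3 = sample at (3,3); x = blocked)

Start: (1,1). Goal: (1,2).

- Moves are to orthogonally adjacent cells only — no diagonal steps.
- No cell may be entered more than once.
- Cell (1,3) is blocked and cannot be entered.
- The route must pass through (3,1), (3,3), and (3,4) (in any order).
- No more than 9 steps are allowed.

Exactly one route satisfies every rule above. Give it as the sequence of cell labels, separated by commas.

Any route must reach (3,1), (3,3), and (3,4) and still end at (1,2) within 9 moves, so the order of the required stops is forced.
Route from (1,1): down 2 to (3,1), right 3 to (3,4), up 1 to (2,4), left 2 to (2,2), up 1 to (1,2) — 9 moves in all.
Check: all required cells visited; 9 ≤ 9 moves.

(1,1), (2,1), (3,1), (3,2), (3,3), (3,4), (2,4), (2,3), (2,2), (1,2)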